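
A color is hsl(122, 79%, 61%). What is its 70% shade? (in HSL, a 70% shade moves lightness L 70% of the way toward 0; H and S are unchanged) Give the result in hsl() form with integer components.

L moves 70% from 61 toward 0: 61 − 42.7 = 18.3 → 18.
H and S are unchanged.

hsl(122, 79%, 18%)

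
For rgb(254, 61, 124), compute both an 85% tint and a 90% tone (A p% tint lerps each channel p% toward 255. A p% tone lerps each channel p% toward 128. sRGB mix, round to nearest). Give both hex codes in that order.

#FFE2EB, #8D7980

85% tint:
  R: 254 + 0.85 = 254.85 → 255
  G: 61 + 164.9 = 225.9 → 226
  B: 124 + 0.85×(255−124) = 124 + 111.35 = 235.35 → 235
  → #FFE2EB
90% tone:
  R: 254 + 0.9×(128−254) = 254 − 113.4 = 140.6 → 141
  G: 61 + 0.9×(128−61) = 61 + 60.3 = 121.3 → 121
  B: 124 + 0.9×(128−124) = 124 + 3.6 = 127.6 → 128
  → #8D7980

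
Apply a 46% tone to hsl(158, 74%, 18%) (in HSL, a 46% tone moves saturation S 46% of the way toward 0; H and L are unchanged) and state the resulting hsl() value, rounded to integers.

hsl(158, 40%, 18%)

S moves 46% from 74 toward 0: 74 − 34.04 = 39.96 → 40.
H and L are unchanged.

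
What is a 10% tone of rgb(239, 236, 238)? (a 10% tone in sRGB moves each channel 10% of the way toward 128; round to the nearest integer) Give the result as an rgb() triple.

Lerp each channel 10% toward 128:
  R: 239 − 11.1 = 227.9 → 228
  G: 236 + 0.1×(128−236) = 236 − 10.8 = 225.2 → 225
  B: 238 − 11 = 227 → 227

rgb(228, 225, 227)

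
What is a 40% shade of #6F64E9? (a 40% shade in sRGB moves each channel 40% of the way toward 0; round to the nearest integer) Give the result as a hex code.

#433C8C

#6F64E9 is rgb(111, 100, 233).
Lerp each channel 40% toward 0:
  R: 111 + 0.4×(0−111) = 111 − 44.4 = 66.6 → 67
  G: 100 + 0.4×(0−100) = 100 − 40 = 60 → 60
  B: 233 + 0.4×(0−233) = 233 − 93.2 = 139.8 → 140
rgb(67, 60, 140) = #433C8C.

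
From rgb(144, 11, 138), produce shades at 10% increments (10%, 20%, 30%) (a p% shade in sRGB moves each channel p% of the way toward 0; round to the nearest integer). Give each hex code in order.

10%: (144 − 14.4 = 129.6→130, 11 − 1.1 = 9.9→10, 138 − 13.8 = 124.2→124) → #820A7C
20%: (144 − 28.8 = 115.2→115, 11 − 2.2 = 8.8→9, 138 − 27.6 = 110.4→110) → #73096E
30%: (144 − 43.2 = 100.8→101, 11 − 3.3 = 7.7→8, 138 − 41.4 = 96.6→97) → #650861

#820A7C, #73096E, #650861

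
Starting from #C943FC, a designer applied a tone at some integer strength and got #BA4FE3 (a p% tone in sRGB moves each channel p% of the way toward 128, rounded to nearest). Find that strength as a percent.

#C943FC is rgb(201, 67, 252); #BA4FE3 is rgb(186, 79, 227).
On the B channel (widest range): 227 ≈ 252 + (p/100)(128 − 252), so p ≈ 100×(227 − 252)/(128 − 252) = -2500/-124 = 20.16.
p = 20 reproduces all three channels after rounding.

20%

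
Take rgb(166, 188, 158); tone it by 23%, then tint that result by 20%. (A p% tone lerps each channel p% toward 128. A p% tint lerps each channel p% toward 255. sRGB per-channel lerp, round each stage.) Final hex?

#B1BEAC

Per channel, c → c + 0.23(128 − c):
  R: 166 − 8.74 = 157.26 → 157
  G: 188 − 13.8 = 174.2 → 174
  B: 158 + 0.23×(128−158) = 158 − 6.9 = 151.1 → 151
After the tone: rgb(157, 174, 151) = #9DAE97.
Per channel, c → c + 0.2(255 − c):
  R: 157 + 19.6 = 176.6 → 177
  G: 174 + 0.2×(255−174) = 174 + 16.2 = 190.2 → 190
  B: 151 + 20.8 = 171.8 → 172
rgb(177, 190, 172) = #B1BEAC.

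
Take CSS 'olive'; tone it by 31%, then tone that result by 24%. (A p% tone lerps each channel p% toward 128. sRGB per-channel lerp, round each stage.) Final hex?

CSS olive is rgb(128, 128, 0).
Lerp each channel 31% toward 128:
  R: 128 + 0 = 128 → 128
  G: 128 + 0 = 128 → 128
  B: 0 + 0.31×(128−0) = 0 + 39.68 = 39.68 → 40
After the tone: rgb(128, 128, 40) = #808028.
A 24% tone moves each channel 24% toward 128:
  R: 128 + 0.24×(128−128) = 128 + 0 = 128 → 128
  G: 128 + 0 = 128 → 128
  B: 40 + 21.12 = 61.12 → 61
rgb(128, 128, 61) = #80803D.

#80803D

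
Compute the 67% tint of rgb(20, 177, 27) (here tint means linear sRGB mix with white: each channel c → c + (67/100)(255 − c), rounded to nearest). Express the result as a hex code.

#b1e5b4

A 67% tint moves each channel 67% toward 255:
  R: 20 + 0.67×(255−20) = 20 + 157.45 = 177.45 → 177
  G: 177 + 0.67×(255−177) = 177 + 52.26 = 229.26 → 229
  B: 27 + 152.76 = 179.76 → 180
rgb(177, 229, 180) = #b1e5b4.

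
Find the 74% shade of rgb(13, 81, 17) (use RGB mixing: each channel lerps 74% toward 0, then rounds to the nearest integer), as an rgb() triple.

A 74% shade moves each channel 74% toward 0:
  R: 13 + 0.74×(0−13) = 13 − 9.62 = 3.38 → 3
  G: 81 − 59.94 = 21.06 → 21
  B: 17 + 0.74×(0−17) = 17 − 12.58 = 4.42 → 4

rgb(3, 21, 4)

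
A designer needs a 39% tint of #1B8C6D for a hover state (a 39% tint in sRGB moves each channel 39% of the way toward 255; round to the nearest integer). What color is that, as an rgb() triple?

rgb(116, 185, 166)

#1B8C6D is rgb(27, 140, 109).
Per channel, c → c + 0.39(255 − c):
  R: 27 + 0.39×(255−27) = 27 + 88.92 = 115.92 → 116
  G: 140 + 0.39×(255−140) = 140 + 44.85 = 184.85 → 185
  B: 109 + 56.94 = 165.94 → 166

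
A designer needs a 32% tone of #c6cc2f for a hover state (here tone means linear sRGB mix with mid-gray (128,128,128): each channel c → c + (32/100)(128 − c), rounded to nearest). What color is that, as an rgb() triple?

#c6cc2f is rgb(198, 204, 47).
A 32% tone moves each channel 32% toward 128:
  R: 198 + 0.32×(128−198) = 198 − 22.4 = 175.6 → 176
  G: 204 + 0.32×(128−204) = 204 − 24.32 = 179.68 → 180
  B: 47 + 25.92 = 72.92 → 73

rgb(176, 180, 73)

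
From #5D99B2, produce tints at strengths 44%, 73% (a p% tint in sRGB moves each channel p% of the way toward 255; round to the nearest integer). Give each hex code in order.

#A4C6D4, #D3E3EA

#5D99B2 is rgb(93, 153, 178).
44%: (93 + 71.28 = 164.28→164, 153 + 44.88 = 197.88→198, 178 + 33.88 = 211.88→212) → #A4C6D4
73%: (93 + 118.26 = 211.26→211, 153 + 74.46 = 227.46→227, 178 + 56.21 = 234.21→234) → #D3E3EA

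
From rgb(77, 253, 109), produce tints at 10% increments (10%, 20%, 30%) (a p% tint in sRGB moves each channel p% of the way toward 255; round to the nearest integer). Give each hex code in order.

#5FFD7C, #71FD8A, #82FE99

10%: (77 + 17.8 = 94.8→95, 253→253, 109 + 14.6 = 123.6→124) → #5FFD7C
20%: (77 + 35.6 = 112.6→113, 253→253, 109 + 29.2 = 138.2→138) → #71FD8A
30%: (77 + 53.4 = 130.4→130, 253 + 0.6 = 253.6→254, 109 + 43.8 = 152.8→153) → #82FE99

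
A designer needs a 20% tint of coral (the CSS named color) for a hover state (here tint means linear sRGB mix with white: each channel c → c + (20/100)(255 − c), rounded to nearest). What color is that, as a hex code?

CSS coral is rgb(255, 127, 80).
A 20% tint moves each channel 20% toward 255:
  R: 255 + 0 = 255 → 255
  G: 127 + 0.2×(255−127) = 127 + 25.6 = 152.6 → 153
  B: 80 + 35 = 115 → 115
rgb(255, 153, 115) = #FF9973.

#FF9973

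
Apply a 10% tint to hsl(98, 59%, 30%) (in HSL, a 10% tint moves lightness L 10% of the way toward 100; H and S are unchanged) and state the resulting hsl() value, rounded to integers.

L moves 10% from 30 toward 100: 30 + 7 = 37 → 37.
H and S are unchanged.

hsl(98, 59%, 37%)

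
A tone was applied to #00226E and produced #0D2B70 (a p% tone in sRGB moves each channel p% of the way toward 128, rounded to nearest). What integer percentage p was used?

#00226E is rgb(0, 34, 110); #0D2B70 is rgb(13, 43, 112).
On the R channel (widest range): 13 ≈ 0 + (p/100)(128 − 0), so p ≈ 100×(13 − 0)/(128 − 0) = 1300/128 = 10.16.
p = 10 reproduces all three channels after rounding.

10%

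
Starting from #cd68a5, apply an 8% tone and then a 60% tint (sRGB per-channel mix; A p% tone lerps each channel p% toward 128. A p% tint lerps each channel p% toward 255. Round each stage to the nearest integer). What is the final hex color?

#e9c3da

#cd68a5 is rgb(205, 104, 165).
Per channel, c → c + 0.08(128 − c):
  R: 205 − 6.16 = 198.84 → 199
  G: 104 + 0.08×(128−104) = 104 + 1.92 = 105.92 → 106
  B: 165 + 0.08×(128−165) = 165 − 2.96 = 162.04 → 162
After the tone: rgb(199, 106, 162) = #c76aa2.
Lerp each channel 60% toward 255:
  R: 199 + 33.6 = 232.6 → 233
  G: 106 + 89.4 = 195.4 → 195
  B: 162 + 55.8 = 217.8 → 218
rgb(233, 195, 218) = #e9c3da.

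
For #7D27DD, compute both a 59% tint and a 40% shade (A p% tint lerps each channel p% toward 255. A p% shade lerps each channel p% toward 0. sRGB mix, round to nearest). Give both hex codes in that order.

#7D27DD is rgb(125, 39, 221).
59% tint:
  R: 125 + 0.59×(255−125) = 125 + 76.7 = 201.7 → 202
  G: 39 + 0.59×(255−39) = 39 + 127.44 = 166.44 → 166
  B: 221 + 0.59×(255−221) = 221 + 20.06 = 241.06 → 241
  → #CAA6F1
40% shade:
  R: 125 + 0.4×(0−125) = 125 − 50 = 75 → 75
  G: 39 − 15.6 = 23.4 → 23
  B: 221 − 88.4 = 132.6 → 133
  → #4B1785

#CAA6F1, #4B1785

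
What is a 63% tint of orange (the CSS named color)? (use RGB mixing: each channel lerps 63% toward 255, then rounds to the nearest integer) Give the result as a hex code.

CSS orange is rgb(255, 165, 0).
Per channel, c → c + 0.63(255 − c):
  R: 255 + 0 = 255 → 255
  G: 165 + 0.63×(255−165) = 165 + 56.7 = 221.7 → 222
  B: 0 + 160.65 = 160.65 → 161
rgb(255, 222, 161) = #FFDEA1.

#FFDEA1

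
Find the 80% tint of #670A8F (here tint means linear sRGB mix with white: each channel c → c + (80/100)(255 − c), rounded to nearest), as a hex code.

#670A8F is rgb(103, 10, 143).
An 80% tint moves each channel 80% toward 255:
  R: 103 + 0.8×(255−103) = 103 + 121.6 = 224.6 → 225
  G: 10 + 0.8×(255−10) = 10 + 196 = 206 → 206
  B: 143 + 89.6 = 232.6 → 233
rgb(225, 206, 233) = #E1CEE9.

#E1CEE9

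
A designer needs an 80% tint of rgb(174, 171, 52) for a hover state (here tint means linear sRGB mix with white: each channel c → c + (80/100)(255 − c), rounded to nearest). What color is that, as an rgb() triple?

An 80% tint moves each channel 80% toward 255:
  R: 174 + 0.8×(255−174) = 174 + 64.8 = 238.8 → 239
  G: 171 + 0.8×(255−171) = 171 + 67.2 = 238.2 → 238
  B: 52 + 0.8×(255−52) = 52 + 162.4 = 214.4 → 214

rgb(239, 238, 214)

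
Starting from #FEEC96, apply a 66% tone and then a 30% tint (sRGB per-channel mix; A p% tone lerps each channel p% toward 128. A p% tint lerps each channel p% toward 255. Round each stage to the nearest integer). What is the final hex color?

#C4C0AB

#FEEC96 is rgb(254, 236, 150).
Per channel, c → c + 0.66(128 − c):
  R: 254 + 0.66×(128−254) = 254 − 83.16 = 170.84 → 171
  G: 236 + 0.66×(128−236) = 236 − 71.28 = 164.72 → 165
  B: 150 − 14.52 = 135.48 → 135
After the tone: rgb(171, 165, 135) = #ABA587.
A 30% tint moves each channel 30% toward 255:
  R: 171 + 25.2 = 196.2 → 196
  G: 165 + 27 = 192 → 192
  B: 135 + 0.3×(255−135) = 135 + 36 = 171 → 171
rgb(196, 192, 171) = #C4C0AB.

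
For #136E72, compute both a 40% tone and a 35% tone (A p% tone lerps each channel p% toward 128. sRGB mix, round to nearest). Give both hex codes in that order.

#3F7578, #397477

#136E72 is rgb(19, 110, 114).
40% tone:
  R: 19 + 43.6 = 62.6 → 63
  G: 110 + 0.4×(128−110) = 110 + 7.2 = 117.2 → 117
  B: 114 + 5.6 = 119.6 → 120
  → #3F7578
35% tone:
  R: 19 + 0.35×(128−19) = 19 + 38.15 = 57.15 → 57
  G: 110 + 6.3 = 116.3 → 116
  B: 114 + 4.9 = 118.9 → 119
  → #397477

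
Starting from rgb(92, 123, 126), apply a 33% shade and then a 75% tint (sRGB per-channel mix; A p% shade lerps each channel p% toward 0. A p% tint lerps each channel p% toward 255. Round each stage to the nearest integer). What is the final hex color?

#CFD4D4

Lerp each channel 33% toward 0:
  R: 92 − 30.36 = 61.64 → 62
  G: 123 − 40.59 = 82.41 → 82
  B: 126 + 0.33×(0−126) = 126 − 41.58 = 84.42 → 84
After the shade: rgb(62, 82, 84) = #3E5254.
A 75% tint moves each channel 75% toward 255:
  R: 62 + 0.75×(255−62) = 62 + 144.75 = 206.75 → 207
  G: 82 + 0.75×(255−82) = 82 + 129.75 = 211.75 → 212
  B: 84 + 0.75×(255−84) = 84 + 128.25 = 212.25 → 212
rgb(207, 212, 212) = #CFD4D4.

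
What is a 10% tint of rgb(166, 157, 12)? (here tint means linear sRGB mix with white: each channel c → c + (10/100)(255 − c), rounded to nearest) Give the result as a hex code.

#afa724

Lerp each channel 10% toward 255:
  R: 166 + 0.1×(255−166) = 166 + 8.9 = 174.9 → 175
  G: 157 + 0.1×(255−157) = 157 + 9.8 = 166.8 → 167
  B: 12 + 24.3 = 36.3 → 36
rgb(175, 167, 36) = #afa724.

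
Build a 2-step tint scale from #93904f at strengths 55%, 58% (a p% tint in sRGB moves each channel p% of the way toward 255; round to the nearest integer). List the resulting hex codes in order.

#93904f is rgb(147, 144, 79).
55%: (147 + 59.4 = 206.4→206, 144 + 61.05 = 205.05→205, 79 + 96.8 = 175.8→176) → #cecdb0
58%: (147 + 62.64 = 209.64→210, 144 + 64.38 = 208.38→208, 79 + 102.08 = 181.08→181) → #d2d0b5

#cecdb0, #d2d0b5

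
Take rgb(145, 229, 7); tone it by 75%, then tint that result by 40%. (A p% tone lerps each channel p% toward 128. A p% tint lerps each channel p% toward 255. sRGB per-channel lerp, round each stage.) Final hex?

Lerp each channel 75% toward 128:
  R: 145 + 0.75×(128−145) = 145 − 12.75 = 132.25 → 132
  G: 229 + 0.75×(128−229) = 229 − 75.75 = 153.25 → 153
  B: 7 + 90.75 = 97.75 → 98
After the tone: rgb(132, 153, 98) = #849962.
Lerp each channel 40% toward 255:
  R: 132 + 0.4×(255−132) = 132 + 49.2 = 181.2 → 181
  G: 153 + 0.4×(255−153) = 153 + 40.8 = 193.8 → 194
  B: 98 + 0.4×(255−98) = 98 + 62.8 = 160.8 → 161
rgb(181, 194, 161) = #B5C2A1.

#B5C2A1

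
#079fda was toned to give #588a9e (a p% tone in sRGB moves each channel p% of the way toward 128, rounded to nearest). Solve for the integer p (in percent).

67%

#079fda is rgb(7, 159, 218); #588a9e is rgb(88, 138, 158).
On the R channel (widest range): 88 ≈ 7 + (p/100)(128 − 7), so p ≈ 100×(88 − 7)/(128 − 7) = 8100/121 = 66.94.
p = 67 reproduces all three channels after rounding.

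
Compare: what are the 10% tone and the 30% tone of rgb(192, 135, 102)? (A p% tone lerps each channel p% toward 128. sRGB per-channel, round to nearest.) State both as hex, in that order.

10% tone:
  R: 192 + 0.1×(128−192) = 192 − 6.4 = 185.6 → 186
  G: 135 − 0.7 = 134.3 → 134
  B: 102 + 2.6 = 104.6 → 105
  → #BA8669
30% tone:
  R: 192 + 0.3×(128−192) = 192 − 19.2 = 172.8 → 173
  G: 135 + 0.3×(128−135) = 135 − 2.1 = 132.9 → 133
  B: 102 + 0.3×(128−102) = 102 + 7.8 = 109.8 → 110
  → #AD856E

#BA8669, #AD856E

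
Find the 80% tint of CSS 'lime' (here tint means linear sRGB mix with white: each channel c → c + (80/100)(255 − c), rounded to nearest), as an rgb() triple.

CSS lime is rgb(0, 255, 0).
Lerp each channel 80% toward 255:
  R: 0 + 0.8×(255−0) = 0 + 204 = 204 → 204
  G: 255 + 0 = 255 → 255
  B: 0 + 204 = 204 → 204

rgb(204, 255, 204)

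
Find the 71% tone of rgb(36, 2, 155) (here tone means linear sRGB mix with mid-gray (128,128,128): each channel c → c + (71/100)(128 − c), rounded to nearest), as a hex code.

#655b88

Per channel, c → c + 0.71(128 − c):
  R: 36 + 0.71×(128−36) = 36 + 65.32 = 101.32 → 101
  G: 2 + 89.46 = 91.46 → 91
  B: 155 − 19.17 = 135.83 → 136
rgb(101, 91, 136) = #655b88.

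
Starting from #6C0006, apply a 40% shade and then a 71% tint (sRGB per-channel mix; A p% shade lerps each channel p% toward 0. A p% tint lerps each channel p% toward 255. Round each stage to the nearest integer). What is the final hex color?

#C8B5B6

#6C0006 is rgb(108, 0, 6).
Lerp each channel 40% toward 0:
  R: 108 − 43.2 = 64.8 → 65
  G: 0 + 0.4×(0−0) = 0 + 0 = 0 → 0
  B: 6 + 0.4×(0−6) = 6 − 2.4 = 3.6 → 4
After the shade: rgb(65, 0, 4) = #410004.
A 71% tint moves each channel 71% toward 255:
  R: 65 + 0.71×(255−65) = 65 + 134.9 = 199.9 → 200
  G: 0 + 0.71×(255−0) = 0 + 181.05 = 181.05 → 181
  B: 4 + 0.71×(255−4) = 4 + 178.21 = 182.21 → 182
rgb(200, 181, 182) = #C8B5B6.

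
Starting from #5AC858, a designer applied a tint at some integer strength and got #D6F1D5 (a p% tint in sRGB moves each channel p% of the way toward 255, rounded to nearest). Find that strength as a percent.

75%

#5AC858 is rgb(90, 200, 88); #D6F1D5 is rgb(214, 241, 213).
On the B channel (widest range): 213 ≈ 88 + (p/100)(255 − 88), so p ≈ 100×(213 − 88)/(255 − 88) = 12500/167 = 74.85.
p = 75 reproduces all three channels after rounding.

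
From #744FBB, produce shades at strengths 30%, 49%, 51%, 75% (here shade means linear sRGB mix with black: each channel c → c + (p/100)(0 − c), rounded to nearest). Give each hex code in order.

#744FBB is rgb(116, 79, 187).
30%: (116 − 34.8 = 81.2→81, 79 − 23.7 = 55.3→55, 187 − 56.1 = 130.9→131) → #513783
49%: (116 − 56.84 = 59.16→59, 79 − 38.71 = 40.29→40, 187 − 91.63 = 95.37→95) → #3B285F
51%: (116 − 59.16 = 56.84→57, 79 − 40.29 = 38.71→39, 187 − 95.37 = 91.63→92) → #39275C
75%: (116 − 87 = 29→29, 79 − 59.25 = 19.75→20, 187 − 140.25 = 46.75→47) → #1D142F

#513783, #3B285F, #39275C, #1D142F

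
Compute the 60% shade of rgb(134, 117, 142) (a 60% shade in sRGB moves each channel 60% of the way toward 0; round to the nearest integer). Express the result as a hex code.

Lerp each channel 60% toward 0:
  R: 134 + 0.6×(0−134) = 134 − 80.4 = 53.6 → 54
  G: 117 + 0.6×(0−117) = 117 − 70.2 = 46.8 → 47
  B: 142 + 0.6×(0−142) = 142 − 85.2 = 56.8 → 57
rgb(54, 47, 57) = #362F39.

#362F39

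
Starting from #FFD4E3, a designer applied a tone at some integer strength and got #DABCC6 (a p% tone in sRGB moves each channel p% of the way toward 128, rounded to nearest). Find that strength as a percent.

29%

#FFD4E3 is rgb(255, 212, 227); #DABCC6 is rgb(218, 188, 198).
On the R channel (widest range): 218 ≈ 255 + (p/100)(128 − 255), so p ≈ 100×(218 − 255)/(128 − 255) = -3700/-127 = 29.13.
p = 29 reproduces all three channels after rounding.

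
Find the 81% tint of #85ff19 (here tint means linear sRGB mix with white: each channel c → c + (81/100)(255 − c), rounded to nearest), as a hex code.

#e8ffd3

#85ff19 is rgb(133, 255, 25).
Lerp each channel 81% toward 255:
  R: 133 + 98.82 = 231.82 → 232
  G: 255 + 0.81×(255−255) = 255 + 0 = 255 → 255
  B: 25 + 186.3 = 211.3 → 211
rgb(232, 255, 211) = #e8ffd3.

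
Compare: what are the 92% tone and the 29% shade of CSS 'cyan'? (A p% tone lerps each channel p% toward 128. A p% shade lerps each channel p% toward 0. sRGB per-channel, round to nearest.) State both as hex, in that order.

#768a8a, #00b5b5

CSS cyan is rgb(0, 255, 255).
92% tone:
  R: 0 + 117.76 = 117.76 → 118
  G: 255 − 116.84 = 138.16 → 138
  B: 255 + 0.92×(128−255) = 255 − 116.84 = 138.16 → 138
  → #768a8a
29% shade:
  R: 0 + 0.29×(0−0) = 0 + 0 = 0 → 0
  G: 255 + 0.29×(0−255) = 255 − 73.95 = 181.05 → 181
  B: 255 + 0.29×(0−255) = 255 − 73.95 = 181.05 → 181
  → #00b5b5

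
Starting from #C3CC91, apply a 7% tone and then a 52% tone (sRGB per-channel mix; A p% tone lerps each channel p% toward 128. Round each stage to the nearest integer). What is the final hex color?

#C3CC91 is rgb(195, 204, 145).
Lerp each channel 7% toward 128:
  R: 195 − 4.69 = 190.31 → 190
  G: 204 − 5.32 = 198.68 → 199
  B: 145 + 0.07×(128−145) = 145 − 1.19 = 143.81 → 144
After the tone: rgb(190, 199, 144) = #BEC790.
Per channel, c → c + 0.52(128 − c):
  R: 190 + 0.52×(128−190) = 190 − 32.24 = 157.76 → 158
  G: 199 − 36.92 = 162.08 → 162
  B: 144 + 0.52×(128−144) = 144 − 8.32 = 135.68 → 136
rgb(158, 162, 136) = #9EA288.

#9EA288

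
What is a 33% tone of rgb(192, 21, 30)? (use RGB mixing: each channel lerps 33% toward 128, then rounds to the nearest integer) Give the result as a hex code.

#ab383e

Lerp each channel 33% toward 128:
  R: 192 − 21.12 = 170.88 → 171
  G: 21 + 0.33×(128−21) = 21 + 35.31 = 56.31 → 56
  B: 30 + 32.34 = 62.34 → 62
rgb(171, 56, 62) = #ab383e.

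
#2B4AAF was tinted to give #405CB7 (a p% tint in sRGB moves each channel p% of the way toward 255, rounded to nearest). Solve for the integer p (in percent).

10%

#2B4AAF is rgb(43, 74, 175); #405CB7 is rgb(64, 92, 183).
On the R channel (widest range): 64 ≈ 43 + (p/100)(255 − 43), so p ≈ 100×(64 − 43)/(255 − 43) = 2100/212 = 9.91.
p = 10 reproduces all three channels after rounding.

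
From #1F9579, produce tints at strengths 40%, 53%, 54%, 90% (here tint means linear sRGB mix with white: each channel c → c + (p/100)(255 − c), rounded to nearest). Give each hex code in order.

#79BFAF, #96CDC0, #98CEC1, #E9F4F2

#1F9579 is rgb(31, 149, 121).
40%: (31 + 89.6 = 120.6→121, 149 + 42.4 = 191.4→191, 121 + 53.6 = 174.6→175) → #79BFAF
53%: (31 + 118.72 = 149.72→150, 149 + 56.18 = 205.18→205, 121 + 71.02 = 192.02→192) → #96CDC0
54%: (31 + 120.96 = 151.96→152, 149 + 57.24 = 206.24→206, 121 + 72.36 = 193.36→193) → #98CEC1
90%: (31 + 201.6 = 232.6→233, 149 + 95.4 = 244.4→244, 121 + 120.6 = 241.6→242) → #E9F4F2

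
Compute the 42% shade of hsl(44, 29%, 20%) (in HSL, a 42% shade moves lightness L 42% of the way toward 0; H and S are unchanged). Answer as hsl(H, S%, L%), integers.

L moves 42% from 20 toward 0: 20 − 8.4 = 11.6 → 12.
H and S are unchanged.

hsl(44, 29%, 12%)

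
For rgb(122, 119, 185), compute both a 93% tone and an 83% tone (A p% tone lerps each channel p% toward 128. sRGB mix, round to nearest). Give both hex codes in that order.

#807F84, #7F7E8A

93% tone:
  R: 122 + 5.58 = 127.58 → 128
  G: 119 + 0.93×(128−119) = 119 + 8.37 = 127.37 → 127
  B: 185 + 0.93×(128−185) = 185 − 53.01 = 131.99 → 132
  → #807F84
83% tone:
  R: 122 + 0.83×(128−122) = 122 + 4.98 = 126.98 → 127
  G: 119 + 7.47 = 126.47 → 126
  B: 185 + 0.83×(128−185) = 185 − 47.31 = 137.69 → 138
  → #7F7E8A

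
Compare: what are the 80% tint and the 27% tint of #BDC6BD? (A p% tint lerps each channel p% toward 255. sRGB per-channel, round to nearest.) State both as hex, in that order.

#F2F4F2, #CFD5CF

#BDC6BD is rgb(189, 198, 189).
80% tint:
  R: 189 + 0.8×(255−189) = 189 + 52.8 = 241.8 → 242
  G: 198 + 45.6 = 243.6 → 244
  B: 189 + 0.8×(255−189) = 189 + 52.8 = 241.8 → 242
  → #F2F4F2
27% tint:
  R: 189 + 17.82 = 206.82 → 207
  G: 198 + 0.27×(255−198) = 198 + 15.39 = 213.39 → 213
  B: 189 + 0.27×(255−189) = 189 + 17.82 = 206.82 → 207
  → #CFD5CF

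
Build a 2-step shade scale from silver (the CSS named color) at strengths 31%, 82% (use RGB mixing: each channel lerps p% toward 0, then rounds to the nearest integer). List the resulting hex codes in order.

#848484, #232323

CSS silver is rgb(192, 192, 192).
31%: (192 − 59.52 = 132.48→132, 192 − 59.52 = 132.48→132, 192 − 59.52 = 132.48→132) → #848484
82%: (192 − 157.44 = 34.56→35, 192 − 157.44 = 34.56→35, 192 − 157.44 = 34.56→35) → #232323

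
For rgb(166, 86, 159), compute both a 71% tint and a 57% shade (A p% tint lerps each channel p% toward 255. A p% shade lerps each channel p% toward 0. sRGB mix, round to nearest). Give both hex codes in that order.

#e5cee3, #472544

71% tint:
  R: 166 + 63.19 = 229.19 → 229
  G: 86 + 0.71×(255−86) = 86 + 119.99 = 205.99 → 206
  B: 159 + 68.16 = 227.16 → 227
  → #e5cee3
57% shade:
  R: 166 − 94.62 = 71.38 → 71
  G: 86 + 0.57×(0−86) = 86 − 49.02 = 36.98 → 37
  B: 159 + 0.57×(0−159) = 159 − 90.63 = 68.37 → 68
  → #472544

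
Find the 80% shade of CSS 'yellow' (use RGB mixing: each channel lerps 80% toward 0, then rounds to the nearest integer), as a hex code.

CSS yellow is rgb(255, 255, 0).
Per channel, c → c + 0.8(0 − c):
  R: 255 + 0.8×(0−255) = 255 − 204 = 51 → 51
  G: 255 − 204 = 51 → 51
  B: 0 + 0 = 0 → 0
rgb(51, 51, 0) = #333300.

#333300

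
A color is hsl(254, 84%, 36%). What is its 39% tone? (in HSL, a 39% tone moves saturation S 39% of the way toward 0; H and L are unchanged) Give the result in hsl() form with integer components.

S moves 39% from 84 toward 0: 84 − 32.76 = 51.24 → 51.
H and L are unchanged.

hsl(254, 51%, 36%)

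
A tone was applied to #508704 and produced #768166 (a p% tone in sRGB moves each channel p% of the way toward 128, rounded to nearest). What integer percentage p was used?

#508704 is rgb(80, 135, 4); #768166 is rgb(118, 129, 102).
On the B channel (widest range): 102 ≈ 4 + (p/100)(128 − 4), so p ≈ 100×(102 − 4)/(128 − 4) = 9800/124 = 79.03.
p = 79 reproduces all three channels after rounding.

79%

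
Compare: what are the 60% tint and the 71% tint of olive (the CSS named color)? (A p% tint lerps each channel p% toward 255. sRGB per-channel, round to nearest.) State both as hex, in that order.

CSS olive is rgb(128, 128, 0).
60% tint:
  R: 128 + 0.6×(255−128) = 128 + 76.2 = 204.2 → 204
  G: 128 + 76.2 = 204.2 → 204
  B: 0 + 0.6×(255−0) = 0 + 153 = 153 → 153
  → #cccc99
71% tint:
  R: 128 + 0.71×(255−128) = 128 + 90.17 = 218.17 → 218
  G: 128 + 0.71×(255−128) = 128 + 90.17 = 218.17 → 218
  B: 0 + 0.71×(255−0) = 0 + 181.05 = 181.05 → 181
  → #dadab5

#cccc99, #dadab5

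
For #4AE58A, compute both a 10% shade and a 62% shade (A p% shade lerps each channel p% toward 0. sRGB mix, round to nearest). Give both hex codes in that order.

#4AE58A is rgb(74, 229, 138).
10% shade:
  R: 74 + 0.1×(0−74) = 74 − 7.4 = 66.6 → 67
  G: 229 + 0.1×(0−229) = 229 − 22.9 = 206.1 → 206
  B: 138 + 0.1×(0−138) = 138 − 13.8 = 124.2 → 124
  → #43CE7C
62% shade:
  R: 74 + 0.62×(0−74) = 74 − 45.88 = 28.12 → 28
  G: 229 − 141.98 = 87.02 → 87
  B: 138 − 85.56 = 52.44 → 52
  → #1C5734

#43CE7C, #1C5734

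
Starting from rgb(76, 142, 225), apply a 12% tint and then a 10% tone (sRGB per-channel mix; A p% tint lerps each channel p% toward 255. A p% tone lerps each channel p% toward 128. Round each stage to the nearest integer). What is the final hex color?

Lerp each channel 12% toward 255:
  R: 76 + 0.12×(255−76) = 76 + 21.48 = 97.48 → 97
  G: 142 + 13.56 = 155.56 → 156
  B: 225 + 0.12×(255−225) = 225 + 3.6 = 228.6 → 229
After the tint: rgb(97, 156, 229) = #619ce5.
A 10% tone moves each channel 10% toward 128:
  R: 97 + 3.1 = 100.1 → 100
  G: 156 − 2.8 = 153.2 → 153
  B: 229 + 0.1×(128−229) = 229 − 10.1 = 218.9 → 219
rgb(100, 153, 219) = #6499db.

#6499db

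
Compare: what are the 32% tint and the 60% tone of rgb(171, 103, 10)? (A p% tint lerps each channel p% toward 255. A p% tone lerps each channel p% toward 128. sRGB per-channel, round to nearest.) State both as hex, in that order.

#c69858, #917651

32% tint:
  R: 171 + 0.32×(255−171) = 171 + 26.88 = 197.88 → 198
  G: 103 + 0.32×(255−103) = 103 + 48.64 = 151.64 → 152
  B: 10 + 0.32×(255−10) = 10 + 78.4 = 88.4 → 88
  → #c69858
60% tone:
  R: 171 + 0.6×(128−171) = 171 − 25.8 = 145.2 → 145
  G: 103 + 0.6×(128−103) = 103 + 15 = 118 → 118
  B: 10 + 70.8 = 80.8 → 81
  → #917651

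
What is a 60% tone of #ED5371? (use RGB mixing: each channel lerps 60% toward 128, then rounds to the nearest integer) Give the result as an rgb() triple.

#ED5371 is rgb(237, 83, 113).
Per channel, c → c + 0.6(128 − c):
  R: 237 + 0.6×(128−237) = 237 − 65.4 = 171.6 → 172
  G: 83 + 0.6×(128−83) = 83 + 27 = 110 → 110
  B: 113 + 0.6×(128−113) = 113 + 9 = 122 → 122

rgb(172, 110, 122)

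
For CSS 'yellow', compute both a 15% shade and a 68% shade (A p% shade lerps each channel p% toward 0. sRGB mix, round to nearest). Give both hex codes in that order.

#D9D900, #525200

CSS yellow is rgb(255, 255, 0).
15% shade:
  R: 255 + 0.15×(0−255) = 255 − 38.25 = 216.75 → 217
  G: 255 − 38.25 = 216.75 → 217
  B: 0 + 0.15×(0−0) = 0 + 0 = 0 → 0
  → #D9D900
68% shade:
  R: 255 − 173.4 = 81.6 → 82
  G: 255 + 0.68×(0−255) = 255 − 173.4 = 81.6 → 82
  B: 0 + 0.68×(0−0) = 0 + 0 = 0 → 0
  → #525200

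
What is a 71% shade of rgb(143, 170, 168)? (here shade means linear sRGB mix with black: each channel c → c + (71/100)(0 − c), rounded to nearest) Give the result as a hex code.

#293131

Lerp each channel 71% toward 0:
  R: 143 + 0.71×(0−143) = 143 − 101.53 = 41.47 → 41
  G: 170 + 0.71×(0−170) = 170 − 120.7 = 49.3 → 49
  B: 168 + 0.71×(0−168) = 168 − 119.28 = 48.72 → 49
rgb(41, 49, 49) = #293131.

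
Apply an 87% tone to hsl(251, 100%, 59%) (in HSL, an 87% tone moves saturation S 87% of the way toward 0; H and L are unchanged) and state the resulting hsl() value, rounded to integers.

hsl(251, 13%, 59%)

S moves 87% from 100 toward 0: 100 − 87 = 13 → 13.
H and L are unchanged.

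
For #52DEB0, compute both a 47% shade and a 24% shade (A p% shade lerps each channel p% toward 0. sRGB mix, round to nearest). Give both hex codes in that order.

#2B765D, #3EA986

#52DEB0 is rgb(82, 222, 176).
47% shade:
  R: 82 + 0.47×(0−82) = 82 − 38.54 = 43.46 → 43
  G: 222 + 0.47×(0−222) = 222 − 104.34 = 117.66 → 118
  B: 176 + 0.47×(0−176) = 176 − 82.72 = 93.28 → 93
  → #2B765D
24% shade:
  R: 82 + 0.24×(0−82) = 82 − 19.68 = 62.32 → 62
  G: 222 + 0.24×(0−222) = 222 − 53.28 = 168.72 → 169
  B: 176 − 42.24 = 133.76 → 134
  → #3EA986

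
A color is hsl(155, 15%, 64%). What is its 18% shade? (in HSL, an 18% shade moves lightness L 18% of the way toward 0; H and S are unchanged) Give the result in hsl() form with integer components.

hsl(155, 15%, 52%)

L moves 18% from 64 toward 0: 64 − 11.52 = 52.48 → 52.
H and S are unchanged.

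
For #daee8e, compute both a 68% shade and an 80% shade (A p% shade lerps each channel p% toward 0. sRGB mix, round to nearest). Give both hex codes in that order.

#464c2d, #2c301c

#daee8e is rgb(218, 238, 142).
68% shade:
  R: 218 + 0.68×(0−218) = 218 − 148.24 = 69.76 → 70
  G: 238 + 0.68×(0−238) = 238 − 161.84 = 76.16 → 76
  B: 142 + 0.68×(0−142) = 142 − 96.56 = 45.44 → 45
  → #464c2d
80% shade:
  R: 218 + 0.8×(0−218) = 218 − 174.4 = 43.6 → 44
  G: 238 + 0.8×(0−238) = 238 − 190.4 = 47.6 → 48
  B: 142 − 113.6 = 28.4 → 28
  → #2c301c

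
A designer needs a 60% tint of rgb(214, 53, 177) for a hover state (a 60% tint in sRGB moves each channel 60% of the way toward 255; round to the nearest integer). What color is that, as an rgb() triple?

rgb(239, 174, 224)

Lerp each channel 60% toward 255:
  R: 214 + 0.6×(255−214) = 214 + 24.6 = 238.6 → 239
  G: 53 + 121.2 = 174.2 → 174
  B: 177 + 46.8 = 223.8 → 224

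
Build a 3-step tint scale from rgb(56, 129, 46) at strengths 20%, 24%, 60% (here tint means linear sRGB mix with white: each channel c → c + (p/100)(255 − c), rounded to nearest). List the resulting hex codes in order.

20%: (56 + 39.8 = 95.8→96, 129 + 25.2 = 154.2→154, 46 + 41.8 = 87.8→88) → #609a58
24%: (56 + 47.76 = 103.76→104, 129 + 30.24 = 159.24→159, 46 + 50.16 = 96.16→96) → #689f60
60%: (56 + 119.4 = 175.4→175, 129 + 75.6 = 204.6→205, 46 + 125.4 = 171.4→171) → #afcdab

#609a58, #689f60, #afcdab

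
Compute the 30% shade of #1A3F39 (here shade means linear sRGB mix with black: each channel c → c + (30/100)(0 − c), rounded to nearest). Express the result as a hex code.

#1A3F39 is rgb(26, 63, 57).
Lerp each channel 30% toward 0:
  R: 26 + 0.3×(0−26) = 26 − 7.8 = 18.2 → 18
  G: 63 + 0.3×(0−63) = 63 − 18.9 = 44.1 → 44
  B: 57 + 0.3×(0−57) = 57 − 17.1 = 39.9 → 40
rgb(18, 44, 40) = #122C28.

#122C28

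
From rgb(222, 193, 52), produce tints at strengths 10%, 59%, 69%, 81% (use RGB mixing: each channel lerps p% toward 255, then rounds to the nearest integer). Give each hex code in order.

#e1c748, #f1e6ac, #f5ecc0, #f9f3d8

10%: (222 + 3.3 = 225.3→225, 193 + 6.2 = 199.2→199, 52 + 20.3 = 72.3→72) → #e1c748
59%: (222 + 19.47 = 241.47→241, 193 + 36.58 = 229.58→230, 52 + 119.77 = 171.77→172) → #f1e6ac
69%: (222 + 22.77 = 244.77→245, 193 + 42.78 = 235.78→236, 52 + 140.07 = 192.07→192) → #f5ecc0
81%: (222 + 26.73 = 248.73→249, 193 + 50.22 = 243.22→243, 52 + 164.43 = 216.43→216) → #f9f3d8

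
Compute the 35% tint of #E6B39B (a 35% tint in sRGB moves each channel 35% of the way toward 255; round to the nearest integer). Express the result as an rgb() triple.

rgb(239, 206, 190)

#E6B39B is rgb(230, 179, 155).
Per channel, c → c + 0.35(255 − c):
  R: 230 + 8.75 = 238.75 → 239
  G: 179 + 26.6 = 205.6 → 206
  B: 155 + 35 = 190 → 190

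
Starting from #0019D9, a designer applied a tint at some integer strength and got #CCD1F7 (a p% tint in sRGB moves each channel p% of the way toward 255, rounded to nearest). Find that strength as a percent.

80%

#0019D9 is rgb(0, 25, 217); #CCD1F7 is rgb(204, 209, 247).
On the R channel (widest range): 204 ≈ 0 + (p/100)(255 − 0), so p ≈ 100×(204 − 0)/(255 − 0) = 20400/255 = 80.00.
p = 80 reproduces all three channels after rounding.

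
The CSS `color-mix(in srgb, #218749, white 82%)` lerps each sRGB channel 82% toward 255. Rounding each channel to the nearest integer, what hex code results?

#218749 is rgb(33, 135, 73).
Per channel, c → c + 0.82(255 − c):
  R: 33 + 0.82×(255−33) = 33 + 182.04 = 215.04 → 215
  G: 135 + 0.82×(255−135) = 135 + 98.4 = 233.4 → 233
  B: 73 + 149.24 = 222.24 → 222
rgb(215, 233, 222) = #D7E9DE.

#D7E9DE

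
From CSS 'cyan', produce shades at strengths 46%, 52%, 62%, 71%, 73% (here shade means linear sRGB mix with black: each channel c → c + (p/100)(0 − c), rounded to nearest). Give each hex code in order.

#008A8A, #007A7A, #006161, #004A4A, #004545

CSS cyan is rgb(0, 255, 255).
46%: (0→0, 255 − 117.3 = 137.7→138, 255 − 117.3 = 137.7→138) → #008A8A
52%: (0→0, 255 − 132.6 = 122.4→122, 255 − 132.6 = 122.4→122) → #007A7A
62%: (0→0, 255 − 158.1 = 96.9→97, 255 − 158.1 = 96.9→97) → #006161
71%: (0→0, 255 − 181.05 = 73.95→74, 255 − 181.05 = 73.95→74) → #004A4A
73%: (0→0, 255 − 186.15 = 68.85→69, 255 − 186.15 = 68.85→69) → #004545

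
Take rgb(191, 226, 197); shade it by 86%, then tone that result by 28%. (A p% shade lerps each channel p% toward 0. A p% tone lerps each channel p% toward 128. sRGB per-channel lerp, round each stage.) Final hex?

Per channel, c → c + 0.86(0 − c):
  R: 191 + 0.86×(0−191) = 191 − 164.26 = 26.74 → 27
  G: 226 + 0.86×(0−226) = 226 − 194.36 = 31.64 → 32
  B: 197 − 169.42 = 27.58 → 28
After the shade: rgb(27, 32, 28) = #1b201c.
A 28% tone moves each channel 28% toward 128:
  R: 27 + 28.28 = 55.28 → 55
  G: 32 + 26.88 = 58.88 → 59
  B: 28 + 28 = 56 → 56
rgb(55, 59, 56) = #373b38.

#373b38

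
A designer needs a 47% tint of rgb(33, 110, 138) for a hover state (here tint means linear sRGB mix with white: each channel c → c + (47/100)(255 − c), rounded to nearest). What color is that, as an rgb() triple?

Lerp each channel 47% toward 255:
  R: 33 + 0.47×(255−33) = 33 + 104.34 = 137.34 → 137
  G: 110 + 68.15 = 178.15 → 178
  B: 138 + 54.99 = 192.99 → 193

rgb(137, 178, 193)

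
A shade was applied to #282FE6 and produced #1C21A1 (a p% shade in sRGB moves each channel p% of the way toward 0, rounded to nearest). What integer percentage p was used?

30%

#282FE6 is rgb(40, 47, 230); #1C21A1 is rgb(28, 33, 161).
On the B channel (widest range): 161 ≈ 230 + (p/100)(0 − 230), so p ≈ 100×(161 − 230)/(0 − 230) = -6900/-230 = 30.00.
p = 30 reproduces all three channels after rounding.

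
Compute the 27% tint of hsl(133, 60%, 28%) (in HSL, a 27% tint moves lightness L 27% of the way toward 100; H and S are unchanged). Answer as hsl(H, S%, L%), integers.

L moves 27% from 28 toward 100: 28 + 19.44 = 47.44 → 47.
H and S are unchanged.

hsl(133, 60%, 47%)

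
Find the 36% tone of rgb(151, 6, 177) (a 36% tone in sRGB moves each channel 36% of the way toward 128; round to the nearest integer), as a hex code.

A 36% tone moves each channel 36% toward 128:
  R: 151 + 0.36×(128−151) = 151 − 8.28 = 142.72 → 143
  G: 6 + 43.92 = 49.92 → 50
  B: 177 − 17.64 = 159.36 → 159
rgb(143, 50, 159) = #8F329F.

#8F329F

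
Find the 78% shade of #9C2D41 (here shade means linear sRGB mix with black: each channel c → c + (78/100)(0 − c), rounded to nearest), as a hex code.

#220A0E

#9C2D41 is rgb(156, 45, 65).
Per channel, c → c + 0.78(0 − c):
  R: 156 + 0.78×(0−156) = 156 − 121.68 = 34.32 → 34
  G: 45 − 35.1 = 9.9 → 10
  B: 65 + 0.78×(0−65) = 65 − 50.7 = 14.3 → 14
rgb(34, 10, 14) = #220A0E.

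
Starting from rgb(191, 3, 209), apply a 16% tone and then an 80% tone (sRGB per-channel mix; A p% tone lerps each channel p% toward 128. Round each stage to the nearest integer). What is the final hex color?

Lerp each channel 16% toward 128:
  R: 191 + 0.16×(128−191) = 191 − 10.08 = 180.92 → 181
  G: 3 + 0.16×(128−3) = 3 + 20 = 23 → 23
  B: 209 − 12.96 = 196.04 → 196
After the tone: rgb(181, 23, 196) = #B517C4.
Lerp each channel 80% toward 128:
  R: 181 + 0.8×(128−181) = 181 − 42.4 = 138.6 → 139
  G: 23 + 0.8×(128−23) = 23 + 84 = 107 → 107
  B: 196 + 0.8×(128−196) = 196 − 54.4 = 141.6 → 142
rgb(139, 107, 142) = #8B6B8E.

#8B6B8E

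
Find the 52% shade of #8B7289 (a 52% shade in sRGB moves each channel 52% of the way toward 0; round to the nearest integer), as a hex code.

#433742

#8B7289 is rgb(139, 114, 137).
Lerp each channel 52% toward 0:
  R: 139 − 72.28 = 66.72 → 67
  G: 114 − 59.28 = 54.72 → 55
  B: 137 + 0.52×(0−137) = 137 − 71.24 = 65.76 → 66
rgb(67, 55, 66) = #433742.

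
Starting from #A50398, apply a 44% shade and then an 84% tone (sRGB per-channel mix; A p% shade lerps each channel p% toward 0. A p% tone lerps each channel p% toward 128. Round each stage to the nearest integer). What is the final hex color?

#7A6C79

#A50398 is rgb(165, 3, 152).
Lerp each channel 44% toward 0:
  R: 165 − 72.6 = 92.4 → 92
  G: 3 + 0.44×(0−3) = 3 − 1.32 = 1.68 → 2
  B: 152 + 0.44×(0−152) = 152 − 66.88 = 85.12 → 85
After the shade: rgb(92, 2, 85) = #5C0255.
An 84% tone moves each channel 84% toward 128:
  R: 92 + 30.24 = 122.24 → 122
  G: 2 + 0.84×(128−2) = 2 + 105.84 = 107.84 → 108
  B: 85 + 0.84×(128−85) = 85 + 36.12 = 121.12 → 121
rgb(122, 108, 121) = #7A6C79.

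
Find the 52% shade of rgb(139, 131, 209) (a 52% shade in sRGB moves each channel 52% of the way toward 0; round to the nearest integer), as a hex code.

#433F64

Per channel, c → c + 0.52(0 − c):
  R: 139 + 0.52×(0−139) = 139 − 72.28 = 66.72 → 67
  G: 131 + 0.52×(0−131) = 131 − 68.12 = 62.88 → 63
  B: 209 + 0.52×(0−209) = 209 − 108.68 = 100.32 → 100
rgb(67, 63, 100) = #433F64.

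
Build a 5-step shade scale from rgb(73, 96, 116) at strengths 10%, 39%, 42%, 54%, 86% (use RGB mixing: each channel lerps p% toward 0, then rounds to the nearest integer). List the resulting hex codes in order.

10%: (73 − 7.3 = 65.7→66, 96 − 9.6 = 86.4→86, 116 − 11.6 = 104.4→104) → #425668
39%: (73 − 28.47 = 44.53→45, 96 − 37.44 = 58.56→59, 116 − 45.24 = 70.76→71) → #2D3B47
42%: (73 − 30.66 = 42.34→42, 96 − 40.32 = 55.68→56, 116 − 48.72 = 67.28→67) → #2A3843
54%: (73 − 39.42 = 33.58→34, 96 − 51.84 = 44.16→44, 116 − 62.64 = 53.36→53) → #222C35
86%: (73 − 62.78 = 10.22→10, 96 − 82.56 = 13.44→13, 116 − 99.76 = 16.24→16) → #0A0D10

#425668, #2D3B47, #2A3843, #222C35, #0A0D10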